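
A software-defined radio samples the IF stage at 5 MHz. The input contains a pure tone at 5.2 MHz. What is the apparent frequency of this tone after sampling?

5.2 MHz mod fs = 0.2 MHz.
0.2 MHz ≤ fs/2 = 2.5 MHz, appears at 0.2 MHz.

0.2 MHz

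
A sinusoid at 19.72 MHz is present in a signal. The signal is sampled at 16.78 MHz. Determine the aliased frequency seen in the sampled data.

2.94 MHz

19.72 MHz mod fs = 2.94 MHz.
2.94 MHz ≤ fs/2 = 8.39 MHz, appears at 2.94 MHz.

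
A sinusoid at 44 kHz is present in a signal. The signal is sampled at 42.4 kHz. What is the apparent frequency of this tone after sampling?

44 kHz mod fs = 1.6 kHz.
1.6 kHz ≤ fs/2 = 21.2 kHz, appears at 1.6 kHz.

1.6 kHz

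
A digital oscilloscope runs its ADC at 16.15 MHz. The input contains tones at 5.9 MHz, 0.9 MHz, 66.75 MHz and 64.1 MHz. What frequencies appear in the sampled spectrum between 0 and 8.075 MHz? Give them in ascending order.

fs/2 = 8.075 MHz.
5.9 MHz ≤ fs/2 = 8.075 MHz, passes unchanged.
0.9 MHz ≤ fs/2 = 8.075 MHz, passes unchanged.
66.75 MHz mod fs = 2.15 MHz.
2.15 MHz ≤ fs/2 = 8.075 MHz, appears at 2.15 MHz.
64.1 MHz mod fs = 15.65 MHz.
15.65 MHz > fs/2 = 8.075 MHz, folds to fs − 15.65 MHz = 0.5 MHz.
Distinct values: {0.5 MHz, 0.9 MHz, 2.15 MHz, 5.9 MHz}.

0.5 MHz, 0.9 MHz, 2.15 MHz, 5.9 MHz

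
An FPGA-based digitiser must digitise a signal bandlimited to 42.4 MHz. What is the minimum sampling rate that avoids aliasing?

Nyquist rate = 2 × 42.4 MHz = 84.8 MHz.

84.8 MHz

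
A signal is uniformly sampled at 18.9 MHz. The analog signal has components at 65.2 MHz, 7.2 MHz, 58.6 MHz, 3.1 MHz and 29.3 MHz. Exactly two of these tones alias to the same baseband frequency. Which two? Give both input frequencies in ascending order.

fs/2 = 9.45 MHz.
65.2 MHz mod fs = 8.5 MHz.
8.5 MHz ≤ fs/2 = 9.45 MHz, appears at 8.5 MHz.
7.2 MHz ≤ fs/2 = 9.45 MHz, passes unchanged.
58.6 MHz mod fs = 1.9 MHz.
1.9 MHz ≤ fs/2 = 9.45 MHz, appears at 1.9 MHz.
3.1 MHz ≤ fs/2 = 9.45 MHz, passes unchanged.
29.3 MHz mod fs = 10.4 MHz.
10.4 MHz > fs/2 = 9.45 MHz, folds to fs − 10.4 MHz = 8.5 MHz.
29.3 MHz and 65.2 MHz both map to 8.5 MHz.

29.3 MHz, 65.2 MHz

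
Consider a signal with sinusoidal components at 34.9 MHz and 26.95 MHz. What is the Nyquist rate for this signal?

Highest-frequency component: 34.9 MHz.
Nyquist rate = 2 × 34.9 MHz = 69.8 MHz.

69.8 MHz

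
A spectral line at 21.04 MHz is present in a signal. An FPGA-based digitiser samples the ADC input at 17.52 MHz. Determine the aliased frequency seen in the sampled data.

3.52 MHz

21.04 MHz mod fs = 3.52 MHz.
3.52 MHz ≤ fs/2 = 8.76 MHz, appears at 3.52 MHz.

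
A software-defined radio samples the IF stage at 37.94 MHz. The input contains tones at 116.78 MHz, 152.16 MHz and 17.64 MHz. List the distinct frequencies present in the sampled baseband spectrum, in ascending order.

0.4 MHz, 2.96 MHz, 17.64 MHz

fs/2 = 18.97 MHz.
116.78 MHz mod fs = 2.96 MHz.
2.96 MHz ≤ fs/2 = 18.97 MHz, appears at 2.96 MHz.
152.16 MHz mod fs = 0.4 MHz.
0.4 MHz ≤ fs/2 = 18.97 MHz, appears at 0.4 MHz.
17.64 MHz ≤ fs/2 = 18.97 MHz, passes unchanged.
Distinct values: {0.4 MHz, 2.96 MHz, 17.64 MHz}.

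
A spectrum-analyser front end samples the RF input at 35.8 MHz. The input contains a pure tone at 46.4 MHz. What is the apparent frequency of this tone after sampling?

46.4 MHz mod fs = 10.6 MHz.
10.6 MHz ≤ fs/2 = 17.9 MHz, appears at 10.6 MHz.

10.6 MHz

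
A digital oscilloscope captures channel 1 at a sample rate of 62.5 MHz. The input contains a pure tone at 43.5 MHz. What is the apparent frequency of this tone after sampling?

19 MHz

43.5 MHz > fs/2 = 31.25 MHz, folds to fs − 43.5 MHz = 19 MHz.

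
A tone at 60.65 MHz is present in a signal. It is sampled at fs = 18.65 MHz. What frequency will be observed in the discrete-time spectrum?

60.65 MHz mod fs = 4.7 MHz.
4.7 MHz ≤ fs/2 = 9.325 MHz, appears at 4.7 MHz.

4.7 MHz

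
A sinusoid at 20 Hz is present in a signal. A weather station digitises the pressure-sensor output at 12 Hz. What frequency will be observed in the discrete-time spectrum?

20 Hz mod fs = 8 Hz.
8 Hz > fs/2 = 6 Hz, folds to fs − 8 Hz = 4 Hz.

4 Hz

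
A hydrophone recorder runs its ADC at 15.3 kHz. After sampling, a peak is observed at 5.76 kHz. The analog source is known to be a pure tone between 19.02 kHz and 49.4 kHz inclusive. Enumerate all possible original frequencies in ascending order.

Frequencies that alias to 5.76 kHz are k·fs ± 5.76 kHz for integer k ≥ 0.
k=0: 5.76 kHz.
k=1: 9.54 kHz, 21.06 kHz.
k=2: 24.84 kHz, 36.36 kHz.
k=3: 40.14 kHz, 51.66 kHz.
k=4: 55.44 kHz, 66.96 kHz.
Within [19.02 kHz, 49.4 kHz]: 21.06 kHz, 24.84 kHz, 36.36 kHz, 40.14 kHz.

21.06 kHz, 24.84 kHz, 36.36 kHz, 40.14 kHz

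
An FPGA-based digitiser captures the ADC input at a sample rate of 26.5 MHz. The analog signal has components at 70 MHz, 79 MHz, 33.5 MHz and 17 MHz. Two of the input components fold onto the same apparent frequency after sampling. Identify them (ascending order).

17 MHz, 70 MHz

fs/2 = 13.25 MHz.
70 MHz mod fs = 17 MHz.
17 MHz > fs/2 = 13.25 MHz, folds to fs − 17 MHz = 9.5 MHz.
79 MHz mod fs = 26 MHz.
26 MHz > fs/2 = 13.25 MHz, folds to fs − 26 MHz = 0.5 MHz.
33.5 MHz mod fs = 7 MHz.
7 MHz ≤ fs/2 = 13.25 MHz, appears at 7 MHz.
17 MHz > fs/2 = 13.25 MHz, folds to fs − 17 MHz = 9.5 MHz.
17 MHz and 70 MHz both map to 9.5 MHz.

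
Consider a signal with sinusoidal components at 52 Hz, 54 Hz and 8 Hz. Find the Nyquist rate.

Highest-frequency component: 54 Hz.
Nyquist rate = 2 × 54 Hz = 108 Hz.

108 Hz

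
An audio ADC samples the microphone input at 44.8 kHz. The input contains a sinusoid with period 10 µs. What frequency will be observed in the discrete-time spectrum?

10.4 kHz

T = 10 µs → f = 1/T = 100 kHz.
100 kHz mod fs = 10.4 kHz.
10.4 kHz ≤ fs/2 = 22.4 kHz, appears at 10.4 kHz.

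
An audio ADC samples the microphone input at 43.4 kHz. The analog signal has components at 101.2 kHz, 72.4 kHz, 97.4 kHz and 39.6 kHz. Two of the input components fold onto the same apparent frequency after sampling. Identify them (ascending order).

72.4 kHz, 101.2 kHz

fs/2 = 21.7 kHz.
101.2 kHz mod fs = 14.4 kHz.
14.4 kHz ≤ fs/2 = 21.7 kHz, appears at 14.4 kHz.
72.4 kHz mod fs = 29 kHz.
29 kHz > fs/2 = 21.7 kHz, folds to fs − 29 kHz = 14.4 kHz.
97.4 kHz mod fs = 10.6 kHz.
10.6 kHz ≤ fs/2 = 21.7 kHz, appears at 10.6 kHz.
39.6 kHz > fs/2 = 21.7 kHz, folds to fs − 39.6 kHz = 3.8 kHz.
72.4 kHz and 101.2 kHz both map to 14.4 kHz.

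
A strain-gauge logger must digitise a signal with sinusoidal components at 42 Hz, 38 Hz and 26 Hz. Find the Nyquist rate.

Highest-frequency component: 42 Hz.
Nyquist rate = 2 × 42 Hz = 84 Hz.

84 Hz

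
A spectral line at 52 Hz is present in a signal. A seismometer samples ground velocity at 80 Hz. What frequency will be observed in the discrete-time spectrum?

28 Hz

52 Hz > fs/2 = 40 Hz, folds to fs − 52 Hz = 28 Hz.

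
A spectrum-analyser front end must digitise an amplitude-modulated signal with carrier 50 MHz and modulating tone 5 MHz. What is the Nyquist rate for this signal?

110 MHz

AM sidebands sit at fc ± fm = 45 MHz and 55 MHz.
Highest-frequency component: 55 MHz.
Nyquist rate = 2 × 55 MHz = 110 MHz.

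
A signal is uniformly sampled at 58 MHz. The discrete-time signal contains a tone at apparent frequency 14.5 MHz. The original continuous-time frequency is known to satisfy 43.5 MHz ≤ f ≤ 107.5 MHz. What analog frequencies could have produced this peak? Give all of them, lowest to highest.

43.5 MHz, 72.5 MHz, 101.5 MHz

Frequencies that alias to 14.5 MHz are k·fs ± 14.5 MHz for integer k ≥ 0.
k=0: 14.5 MHz.
k=1: 43.5 MHz, 72.5 MHz.
k=2: 101.5 MHz, 130.5 MHz.
k=3: 159.5 MHz, 188.5 MHz.
Within [43.5 MHz, 107.5 MHz]: 43.5 MHz, 72.5 MHz, 101.5 MHz.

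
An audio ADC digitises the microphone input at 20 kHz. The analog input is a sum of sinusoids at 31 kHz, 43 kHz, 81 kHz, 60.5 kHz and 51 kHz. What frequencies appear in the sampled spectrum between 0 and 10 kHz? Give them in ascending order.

fs/2 = 10 kHz.
31 kHz mod fs = 11 kHz.
11 kHz > fs/2 = 10 kHz, folds to fs − 11 kHz = 9 kHz.
43 kHz mod fs = 3 kHz.
3 kHz ≤ fs/2 = 10 kHz, appears at 3 kHz.
81 kHz mod fs = 1 kHz.
1 kHz ≤ fs/2 = 10 kHz, appears at 1 kHz.
60.5 kHz mod fs = 0.5 kHz.
0.5 kHz ≤ fs/2 = 10 kHz, appears at 0.5 kHz.
51 kHz mod fs = 11 kHz.
11 kHz > fs/2 = 10 kHz, folds to fs − 11 kHz = 9 kHz.
Distinct values: {0.5 kHz, 1 kHz, 3 kHz, 9 kHz}.

0.5 kHz, 1 kHz, 3 kHz, 9 kHz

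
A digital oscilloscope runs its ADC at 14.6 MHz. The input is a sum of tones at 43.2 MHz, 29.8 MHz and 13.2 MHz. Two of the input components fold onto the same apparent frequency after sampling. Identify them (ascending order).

29.8 MHz, 43.2 MHz

fs/2 = 7.3 MHz.
43.2 MHz mod fs = 14 MHz.
14 MHz > fs/2 = 7.3 MHz, folds to fs − 14 MHz = 0.6 MHz.
29.8 MHz mod fs = 0.6 MHz.
0.6 MHz ≤ fs/2 = 7.3 MHz, appears at 0.6 MHz.
13.2 MHz > fs/2 = 7.3 MHz, folds to fs − 13.2 MHz = 1.4 MHz.
29.8 MHz and 43.2 MHz both map to 0.6 MHz.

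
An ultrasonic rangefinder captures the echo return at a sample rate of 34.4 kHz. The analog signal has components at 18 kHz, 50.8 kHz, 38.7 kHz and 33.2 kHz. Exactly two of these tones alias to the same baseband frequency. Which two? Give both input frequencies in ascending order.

fs/2 = 17.2 kHz.
18 kHz > fs/2 = 17.2 kHz, folds to fs − 18 kHz = 16.4 kHz.
50.8 kHz mod fs = 16.4 kHz.
16.4 kHz ≤ fs/2 = 17.2 kHz, appears at 16.4 kHz.
38.7 kHz mod fs = 4.3 kHz.
4.3 kHz ≤ fs/2 = 17.2 kHz, appears at 4.3 kHz.
33.2 kHz > fs/2 = 17.2 kHz, folds to fs − 33.2 kHz = 1.2 kHz.
18 kHz and 50.8 kHz both map to 16.4 kHz.

18 kHz, 50.8 kHz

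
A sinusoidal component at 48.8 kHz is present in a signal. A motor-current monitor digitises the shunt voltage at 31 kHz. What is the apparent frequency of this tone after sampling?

48.8 kHz mod fs = 17.8 kHz.
17.8 kHz > fs/2 = 15.5 kHz, folds to fs − 17.8 kHz = 13.2 kHz.

13.2 kHz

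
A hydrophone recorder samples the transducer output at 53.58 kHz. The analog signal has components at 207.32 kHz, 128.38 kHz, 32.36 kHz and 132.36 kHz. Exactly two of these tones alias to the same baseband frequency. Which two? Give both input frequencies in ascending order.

32.36 kHz, 128.38 kHz

fs/2 = 26.79 kHz.
207.32 kHz mod fs = 46.58 kHz.
46.58 kHz > fs/2 = 26.79 kHz, folds to fs − 46.58 kHz = 7 kHz.
128.38 kHz mod fs = 21.22 kHz.
21.22 kHz ≤ fs/2 = 26.79 kHz, appears at 21.22 kHz.
32.36 kHz > fs/2 = 26.79 kHz, folds to fs − 32.36 kHz = 21.22 kHz.
132.36 kHz mod fs = 25.2 kHz.
25.2 kHz ≤ fs/2 = 26.79 kHz, appears at 25.2 kHz.
32.36 kHz and 128.38 kHz both map to 21.22 kHz.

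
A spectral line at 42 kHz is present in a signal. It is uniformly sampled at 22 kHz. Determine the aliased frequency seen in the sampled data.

2 kHz

42 kHz mod fs = 20 kHz.
20 kHz > fs/2 = 11 kHz, folds to fs − 20 kHz = 2 kHz.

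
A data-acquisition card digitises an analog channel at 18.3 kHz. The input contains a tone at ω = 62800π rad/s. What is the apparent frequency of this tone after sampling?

ω = 62800π rad/s → f = ω/(2π) = 31400 Hz = 31.4 kHz.
31.4 kHz mod fs = 13.1 kHz.
13.1 kHz > fs/2 = 9.15 kHz, folds to fs − 13.1 kHz = 5.2 kHz.

5.2 kHz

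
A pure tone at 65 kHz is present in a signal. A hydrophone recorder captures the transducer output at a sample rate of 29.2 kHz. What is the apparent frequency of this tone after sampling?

6.6 kHz

65 kHz mod fs = 6.6 kHz.
6.6 kHz ≤ fs/2 = 14.6 kHz, appears at 6.6 kHz.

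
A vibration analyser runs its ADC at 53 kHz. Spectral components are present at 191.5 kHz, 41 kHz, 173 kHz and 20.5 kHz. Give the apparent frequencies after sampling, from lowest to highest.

fs/2 = 26.5 kHz.
191.5 kHz mod fs = 32.5 kHz.
32.5 kHz > fs/2 = 26.5 kHz, folds to fs − 32.5 kHz = 20.5 kHz.
41 kHz > fs/2 = 26.5 kHz, folds to fs − 41 kHz = 12 kHz.
173 kHz mod fs = 14 kHz.
14 kHz ≤ fs/2 = 26.5 kHz, appears at 14 kHz.
20.5 kHz ≤ fs/2 = 26.5 kHz, passes unchanged.
Distinct values: {12 kHz, 14 kHz, 20.5 kHz}.

12 kHz, 14 kHz, 20.5 kHz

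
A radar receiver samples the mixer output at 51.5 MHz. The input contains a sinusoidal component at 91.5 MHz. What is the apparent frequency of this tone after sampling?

91.5 MHz mod fs = 40 MHz.
40 MHz > fs/2 = 25.75 MHz, folds to fs − 40 MHz = 11.5 MHz.

11.5 MHz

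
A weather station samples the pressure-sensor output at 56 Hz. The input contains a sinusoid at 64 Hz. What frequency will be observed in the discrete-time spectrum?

8 Hz

64 Hz mod fs = 8 Hz.
8 Hz ≤ fs/2 = 28 Hz, appears at 8 Hz.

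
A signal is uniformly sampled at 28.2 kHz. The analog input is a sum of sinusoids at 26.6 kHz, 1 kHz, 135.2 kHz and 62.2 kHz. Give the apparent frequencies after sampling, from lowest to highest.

fs/2 = 14.1 kHz.
26.6 kHz > fs/2 = 14.1 kHz, folds to fs − 26.6 kHz = 1.6 kHz.
1 kHz ≤ fs/2 = 14.1 kHz, passes unchanged.
135.2 kHz mod fs = 22.4 kHz.
22.4 kHz > fs/2 = 14.1 kHz, folds to fs − 22.4 kHz = 5.8 kHz.
62.2 kHz mod fs = 5.8 kHz.
5.8 kHz ≤ fs/2 = 14.1 kHz, appears at 5.8 kHz.
Distinct values: {1 kHz, 1.6 kHz, 5.8 kHz}.

1 kHz, 1.6 kHz, 5.8 kHz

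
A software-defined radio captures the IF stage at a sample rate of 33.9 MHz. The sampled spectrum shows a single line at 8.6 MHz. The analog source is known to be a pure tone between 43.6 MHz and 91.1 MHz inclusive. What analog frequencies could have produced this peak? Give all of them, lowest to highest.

59.2 MHz, 76.4 MHz

Frequencies that alias to 8.6 MHz are k·fs ± 8.6 MHz for integer k ≥ 0.
k=0: 8.6 MHz.
k=1: 25.3 MHz, 42.5 MHz.
k=2: 59.2 MHz, 76.4 MHz.
k=3: 93.1 MHz, 110.3 MHz.
Within [43.6 MHz, 91.1 MHz]: 59.2 MHz, 76.4 MHz.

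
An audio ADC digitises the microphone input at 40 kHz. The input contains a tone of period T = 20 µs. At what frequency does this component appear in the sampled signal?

10 kHz

T = 20 µs → f = 1/T = 50 kHz.
50 kHz mod fs = 10 kHz.
10 kHz ≤ fs/2 = 20 kHz, appears at 10 kHz.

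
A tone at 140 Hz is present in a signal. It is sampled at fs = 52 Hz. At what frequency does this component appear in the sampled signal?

16 Hz

140 Hz mod fs = 36 Hz.
36 Hz > fs/2 = 26 Hz, folds to fs − 36 Hz = 16 Hz.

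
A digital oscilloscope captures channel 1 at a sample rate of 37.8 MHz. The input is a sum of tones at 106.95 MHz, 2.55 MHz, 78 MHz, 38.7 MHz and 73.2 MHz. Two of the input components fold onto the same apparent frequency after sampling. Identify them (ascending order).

73.2 MHz, 78 MHz

fs/2 = 18.9 MHz.
106.95 MHz mod fs = 31.35 MHz.
31.35 MHz > fs/2 = 18.9 MHz, folds to fs − 31.35 MHz = 6.45 MHz.
2.55 MHz ≤ fs/2 = 18.9 MHz, passes unchanged.
78 MHz mod fs = 2.4 MHz.
2.4 MHz ≤ fs/2 = 18.9 MHz, appears at 2.4 MHz.
38.7 MHz mod fs = 0.9 MHz.
0.9 MHz ≤ fs/2 = 18.9 MHz, appears at 0.9 MHz.
73.2 MHz mod fs = 35.4 MHz.
35.4 MHz > fs/2 = 18.9 MHz, folds to fs − 35.4 MHz = 2.4 MHz.
73.2 MHz and 78 MHz both map to 2.4 MHz.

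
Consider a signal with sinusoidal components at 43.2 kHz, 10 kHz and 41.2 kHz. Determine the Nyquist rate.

86.4 kHz

Highest-frequency component: 43.2 kHz.
Nyquist rate = 2 × 43.2 kHz = 86.4 kHz.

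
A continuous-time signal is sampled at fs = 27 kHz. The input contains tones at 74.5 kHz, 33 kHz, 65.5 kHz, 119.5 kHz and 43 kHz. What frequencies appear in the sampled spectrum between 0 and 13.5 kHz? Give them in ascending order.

fs/2 = 13.5 kHz.
74.5 kHz mod fs = 20.5 kHz.
20.5 kHz > fs/2 = 13.5 kHz, folds to fs − 20.5 kHz = 6.5 kHz.
33 kHz mod fs = 6 kHz.
6 kHz ≤ fs/2 = 13.5 kHz, appears at 6 kHz.
65.5 kHz mod fs = 11.5 kHz.
11.5 kHz ≤ fs/2 = 13.5 kHz, appears at 11.5 kHz.
119.5 kHz mod fs = 11.5 kHz.
11.5 kHz ≤ fs/2 = 13.5 kHz, appears at 11.5 kHz.
43 kHz mod fs = 16 kHz.
16 kHz > fs/2 = 13.5 kHz, folds to fs − 16 kHz = 11 kHz.
Distinct values: {6 kHz, 6.5 kHz, 11 kHz, 11.5 kHz}.

6 kHz, 6.5 kHz, 11 kHz, 11.5 kHz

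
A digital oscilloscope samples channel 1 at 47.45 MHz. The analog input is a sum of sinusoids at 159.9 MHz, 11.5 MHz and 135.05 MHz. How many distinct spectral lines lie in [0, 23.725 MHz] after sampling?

fs/2 = 23.725 MHz.
159.9 MHz mod fs = 17.55 MHz.
17.55 MHz ≤ fs/2 = 23.725 MHz, appears at 17.55 MHz.
11.5 MHz ≤ fs/2 = 23.725 MHz, passes unchanged.
135.05 MHz mod fs = 40.15 MHz.
40.15 MHz > fs/2 = 23.725 MHz, folds to fs − 40.15 MHz = 7.3 MHz.
Distinct values: {7.3 MHz, 11.5 MHz, 17.55 MHz} → 3.

3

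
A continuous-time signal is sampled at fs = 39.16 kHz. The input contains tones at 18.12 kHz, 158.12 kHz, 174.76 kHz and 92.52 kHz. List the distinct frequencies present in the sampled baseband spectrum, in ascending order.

fs/2 = 19.58 kHz.
18.12 kHz ≤ fs/2 = 19.58 kHz, passes unchanged.
158.12 kHz mod fs = 1.48 kHz.
1.48 kHz ≤ fs/2 = 19.58 kHz, appears at 1.48 kHz.
174.76 kHz mod fs = 18.12 kHz.
18.12 kHz ≤ fs/2 = 19.58 kHz, appears at 18.12 kHz.
92.52 kHz mod fs = 14.2 kHz.
14.2 kHz ≤ fs/2 = 19.58 kHz, appears at 14.2 kHz.
Distinct values: {1.48 kHz, 14.2 kHz, 18.12 kHz}.

1.48 kHz, 14.2 kHz, 18.12 kHz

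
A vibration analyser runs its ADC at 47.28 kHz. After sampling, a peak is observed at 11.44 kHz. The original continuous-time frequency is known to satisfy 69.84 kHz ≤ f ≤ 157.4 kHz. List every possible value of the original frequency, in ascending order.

Frequencies that alias to 11.44 kHz are k·fs ± 11.44 kHz for integer k ≥ 0.
k=0: 11.44 kHz.
k=1: 35.84 kHz, 58.72 kHz.
k=2: 83.12 kHz, 106 kHz.
k=3: 130.4 kHz, 153.28 kHz.
k=4: 177.68 kHz, 200.56 kHz.
Within [69.84 kHz, 157.4 kHz]: 83.12 kHz, 106 kHz, 130.4 kHz, 153.28 kHz.

83.12 kHz, 106 kHz, 130.4 kHz, 153.28 kHz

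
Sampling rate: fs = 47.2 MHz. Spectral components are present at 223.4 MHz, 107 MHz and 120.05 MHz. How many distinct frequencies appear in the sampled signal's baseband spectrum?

2

fs/2 = 23.6 MHz.
223.4 MHz mod fs = 34.6 MHz.
34.6 MHz > fs/2 = 23.6 MHz, folds to fs − 34.6 MHz = 12.6 MHz.
107 MHz mod fs = 12.6 MHz.
12.6 MHz ≤ fs/2 = 23.6 MHz, appears at 12.6 MHz.
120.05 MHz mod fs = 25.65 MHz.
25.65 MHz > fs/2 = 23.6 MHz, folds to fs − 25.65 MHz = 21.55 MHz.
Distinct values: {12.6 MHz, 21.55 MHz} → 2.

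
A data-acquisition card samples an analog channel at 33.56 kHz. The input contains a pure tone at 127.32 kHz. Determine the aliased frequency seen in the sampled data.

127.32 kHz mod fs = 26.64 kHz.
26.64 kHz > fs/2 = 16.78 kHz, folds to fs − 26.64 kHz = 6.92 kHz.

6.92 kHz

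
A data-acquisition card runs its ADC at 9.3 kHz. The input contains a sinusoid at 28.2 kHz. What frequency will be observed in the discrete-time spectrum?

0.3 kHz

28.2 kHz mod fs = 0.3 kHz.
0.3 kHz ≤ fs/2 = 4.65 kHz, appears at 0.3 kHz.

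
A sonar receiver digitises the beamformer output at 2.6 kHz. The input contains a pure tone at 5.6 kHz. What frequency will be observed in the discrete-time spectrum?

5.6 kHz mod fs = 0.4 kHz.
0.4 kHz ≤ fs/2 = 1.3 kHz, appears at 0.4 kHz.

0.4 kHz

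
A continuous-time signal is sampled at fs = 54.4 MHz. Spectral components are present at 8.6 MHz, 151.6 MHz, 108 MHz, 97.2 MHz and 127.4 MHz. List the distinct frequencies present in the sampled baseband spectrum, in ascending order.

fs/2 = 27.2 MHz.
8.6 MHz ≤ fs/2 = 27.2 MHz, passes unchanged.
151.6 MHz mod fs = 42.8 MHz.
42.8 MHz > fs/2 = 27.2 MHz, folds to fs − 42.8 MHz = 11.6 MHz.
108 MHz mod fs = 53.6 MHz.
53.6 MHz > fs/2 = 27.2 MHz, folds to fs − 53.6 MHz = 0.8 MHz.
97.2 MHz mod fs = 42.8 MHz.
42.8 MHz > fs/2 = 27.2 MHz, folds to fs − 42.8 MHz = 11.6 MHz.
127.4 MHz mod fs = 18.6 MHz.
18.6 MHz ≤ fs/2 = 27.2 MHz, appears at 18.6 MHz.
Distinct values: {0.8 MHz, 8.6 MHz, 11.6 MHz, 18.6 MHz}.

0.8 MHz, 8.6 MHz, 11.6 MHz, 18.6 MHz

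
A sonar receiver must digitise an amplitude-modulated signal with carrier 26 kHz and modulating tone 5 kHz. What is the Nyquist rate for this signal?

62 kHz

AM sidebands sit at fc ± fm = 21 kHz and 31 kHz.
Highest-frequency component: 31 kHz.
Nyquist rate = 2 × 31 kHz = 62 kHz.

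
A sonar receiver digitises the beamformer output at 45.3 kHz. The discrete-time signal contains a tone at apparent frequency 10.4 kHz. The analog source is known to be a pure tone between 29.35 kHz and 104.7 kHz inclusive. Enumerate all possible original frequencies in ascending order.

Frequencies that alias to 10.4 kHz are k·fs ± 10.4 kHz for integer k ≥ 0.
k=0: 10.4 kHz.
k=1: 34.9 kHz, 55.7 kHz.
k=2: 80.2 kHz, 101 kHz.
k=3: 125.5 kHz, 146.3 kHz.
Within [29.35 kHz, 104.7 kHz]: 34.9 kHz, 55.7 kHz, 80.2 kHz, 101 kHz.

34.9 kHz, 55.7 kHz, 80.2 kHz, 101 kHz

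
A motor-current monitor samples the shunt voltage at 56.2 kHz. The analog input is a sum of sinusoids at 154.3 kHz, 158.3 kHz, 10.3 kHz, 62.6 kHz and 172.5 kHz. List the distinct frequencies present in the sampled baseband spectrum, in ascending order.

fs/2 = 28.1 kHz.
154.3 kHz mod fs = 41.9 kHz.
41.9 kHz > fs/2 = 28.1 kHz, folds to fs − 41.9 kHz = 14.3 kHz.
158.3 kHz mod fs = 45.9 kHz.
45.9 kHz > fs/2 = 28.1 kHz, folds to fs − 45.9 kHz = 10.3 kHz.
10.3 kHz ≤ fs/2 = 28.1 kHz, passes unchanged.
62.6 kHz mod fs = 6.4 kHz.
6.4 kHz ≤ fs/2 = 28.1 kHz, appears at 6.4 kHz.
172.5 kHz mod fs = 3.9 kHz.
3.9 kHz ≤ fs/2 = 28.1 kHz, appears at 3.9 kHz.
Distinct values: {3.9 kHz, 6.4 kHz, 10.3 kHz, 14.3 kHz}.

3.9 kHz, 6.4 kHz, 10.3 kHz, 14.3 kHz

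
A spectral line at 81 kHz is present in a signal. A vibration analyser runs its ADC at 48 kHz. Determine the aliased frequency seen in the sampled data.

81 kHz mod fs = 33 kHz.
33 kHz > fs/2 = 24 kHz, folds to fs − 33 kHz = 15 kHz.

15 kHz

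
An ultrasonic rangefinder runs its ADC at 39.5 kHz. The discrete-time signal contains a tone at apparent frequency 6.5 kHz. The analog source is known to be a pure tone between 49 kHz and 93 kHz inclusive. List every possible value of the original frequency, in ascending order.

72.5 kHz, 85.5 kHz

Frequencies that alias to 6.5 kHz are k·fs ± 6.5 kHz for integer k ≥ 0.
k=0: 6.5 kHz.
k=1: 33 kHz, 46 kHz.
k=2: 72.5 kHz, 85.5 kHz.
k=3: 112 kHz, 125 kHz.
Within [49 kHz, 93 kHz]: 72.5 kHz, 85.5 kHz.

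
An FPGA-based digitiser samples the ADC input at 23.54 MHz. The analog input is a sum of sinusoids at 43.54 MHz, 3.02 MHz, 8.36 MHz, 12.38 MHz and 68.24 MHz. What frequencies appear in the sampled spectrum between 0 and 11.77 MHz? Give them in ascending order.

2.38 MHz, 3.02 MHz, 3.54 MHz, 8.36 MHz, 11.16 MHz

fs/2 = 11.77 MHz.
43.54 MHz mod fs = 20 MHz.
20 MHz > fs/2 = 11.77 MHz, folds to fs − 20 MHz = 3.54 MHz.
3.02 MHz ≤ fs/2 = 11.77 MHz, passes unchanged.
8.36 MHz ≤ fs/2 = 11.77 MHz, passes unchanged.
12.38 MHz > fs/2 = 11.77 MHz, folds to fs − 12.38 MHz = 11.16 MHz.
68.24 MHz mod fs = 21.16 MHz.
21.16 MHz > fs/2 = 11.77 MHz, folds to fs − 21.16 MHz = 2.38 MHz.
Distinct values: {2.38 MHz, 3.02 MHz, 3.54 MHz, 8.36 MHz, 11.16 MHz}.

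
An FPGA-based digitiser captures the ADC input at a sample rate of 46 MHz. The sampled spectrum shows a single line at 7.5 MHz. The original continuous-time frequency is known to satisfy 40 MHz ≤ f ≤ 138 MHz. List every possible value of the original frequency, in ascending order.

53.5 MHz, 84.5 MHz, 99.5 MHz, 130.5 MHz

Frequencies that alias to 7.5 MHz are k·fs ± 7.5 MHz for integer k ≥ 0.
k=0: 7.5 MHz.
k=1: 38.5 MHz, 53.5 MHz.
k=2: 84.5 MHz, 99.5 MHz.
k=3: 130.5 MHz, 145.5 MHz.
k=4: 176.5 MHz, 191.5 MHz.
Within [40 MHz, 138 MHz]: 53.5 MHz, 84.5 MHz, 99.5 MHz, 130.5 MHz.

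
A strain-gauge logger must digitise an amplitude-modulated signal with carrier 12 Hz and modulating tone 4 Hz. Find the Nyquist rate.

AM sidebands sit at fc ± fm = 8 Hz and 16 Hz.
Highest-frequency component: 16 Hz.
Nyquist rate = 2 × 16 Hz = 32 Hz.

32 Hz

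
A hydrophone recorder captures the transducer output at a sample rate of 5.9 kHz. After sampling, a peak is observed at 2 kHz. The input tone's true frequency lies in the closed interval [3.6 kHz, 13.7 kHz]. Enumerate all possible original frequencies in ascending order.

Frequencies that alias to 2 kHz are k·fs ± 2 kHz for integer k ≥ 0.
k=0: 2 kHz.
k=1: 3.9 kHz, 7.9 kHz.
k=2: 9.8 kHz, 13.8 kHz.
k=3: 15.7 kHz, 19.7 kHz.
Within [3.6 kHz, 13.7 kHz]: 3.9 kHz, 7.9 kHz, 9.8 kHz.

3.9 kHz, 7.9 kHz, 9.8 kHz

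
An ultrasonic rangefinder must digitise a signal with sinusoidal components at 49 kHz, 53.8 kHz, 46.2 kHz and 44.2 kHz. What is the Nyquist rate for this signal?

Highest-frequency component: 53.8 kHz.
Nyquist rate = 2 × 53.8 kHz = 107.6 kHz.

107.6 kHz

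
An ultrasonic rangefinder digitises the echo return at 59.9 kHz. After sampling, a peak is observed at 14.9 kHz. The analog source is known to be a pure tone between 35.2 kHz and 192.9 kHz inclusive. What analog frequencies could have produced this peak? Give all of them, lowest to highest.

45 kHz, 74.8 kHz, 104.9 kHz, 134.7 kHz, 164.8 kHz

Frequencies that alias to 14.9 kHz are k·fs ± 14.9 kHz for integer k ≥ 0.
k=0: 14.9 kHz.
k=1: 45 kHz, 74.8 kHz.
k=2: 104.9 kHz, 134.7 kHz.
k=3: 164.8 kHz, 194.6 kHz.
k=4: 224.7 kHz, 254.5 kHz.
Within [35.2 kHz, 192.9 kHz]: 45 kHz, 74.8 kHz, 104.9 kHz, 134.7 kHz, 164.8 kHz.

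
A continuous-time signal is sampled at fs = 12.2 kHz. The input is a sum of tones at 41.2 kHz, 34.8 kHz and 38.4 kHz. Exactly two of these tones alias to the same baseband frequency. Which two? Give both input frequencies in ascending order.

34.8 kHz, 38.4 kHz

fs/2 = 6.1 kHz.
41.2 kHz mod fs = 4.6 kHz.
4.6 kHz ≤ fs/2 = 6.1 kHz, appears at 4.6 kHz.
34.8 kHz mod fs = 10.4 kHz.
10.4 kHz > fs/2 = 6.1 kHz, folds to fs − 10.4 kHz = 1.8 kHz.
38.4 kHz mod fs = 1.8 kHz.
1.8 kHz ≤ fs/2 = 6.1 kHz, appears at 1.8 kHz.
34.8 kHz and 38.4 kHz both map to 1.8 kHz.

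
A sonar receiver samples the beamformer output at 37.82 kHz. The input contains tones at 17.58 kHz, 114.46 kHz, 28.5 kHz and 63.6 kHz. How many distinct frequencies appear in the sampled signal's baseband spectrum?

fs/2 = 18.91 kHz.
17.58 kHz ≤ fs/2 = 18.91 kHz, passes unchanged.
114.46 kHz mod fs = 1 kHz.
1 kHz ≤ fs/2 = 18.91 kHz, appears at 1 kHz.
28.5 kHz > fs/2 = 18.91 kHz, folds to fs − 28.5 kHz = 9.32 kHz.
63.6 kHz mod fs = 25.78 kHz.
25.78 kHz > fs/2 = 18.91 kHz, folds to fs − 25.78 kHz = 12.04 kHz.
Distinct values: {1 kHz, 9.32 kHz, 12.04 kHz, 17.58 kHz} → 4.

4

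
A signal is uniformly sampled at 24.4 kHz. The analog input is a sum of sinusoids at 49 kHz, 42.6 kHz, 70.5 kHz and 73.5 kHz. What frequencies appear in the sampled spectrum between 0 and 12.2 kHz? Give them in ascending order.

fs/2 = 12.2 kHz.
49 kHz mod fs = 0.2 kHz.
0.2 kHz ≤ fs/2 = 12.2 kHz, appears at 0.2 kHz.
42.6 kHz mod fs = 18.2 kHz.
18.2 kHz > fs/2 = 12.2 kHz, folds to fs − 18.2 kHz = 6.2 kHz.
70.5 kHz mod fs = 21.7 kHz.
21.7 kHz > fs/2 = 12.2 kHz, folds to fs − 21.7 kHz = 2.7 kHz.
73.5 kHz mod fs = 0.3 kHz.
0.3 kHz ≤ fs/2 = 12.2 kHz, appears at 0.3 kHz.
Distinct values: {0.2 kHz, 0.3 kHz, 2.7 kHz, 6.2 kHz}.

0.2 kHz, 0.3 kHz, 2.7 kHz, 6.2 kHz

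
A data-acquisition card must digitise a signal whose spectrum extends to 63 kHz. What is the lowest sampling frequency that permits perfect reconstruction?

126 kHz

Nyquist rate = 2 × 63 kHz = 126 kHz.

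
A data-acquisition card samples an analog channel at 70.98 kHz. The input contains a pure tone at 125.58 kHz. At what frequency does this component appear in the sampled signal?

16.38 kHz

125.58 kHz mod fs = 54.6 kHz.
54.6 kHz > fs/2 = 35.49 kHz, folds to fs − 54.6 kHz = 16.38 kHz.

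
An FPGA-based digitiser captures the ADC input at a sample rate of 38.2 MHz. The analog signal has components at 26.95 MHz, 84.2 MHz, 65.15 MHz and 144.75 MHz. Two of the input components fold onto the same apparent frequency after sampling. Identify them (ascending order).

fs/2 = 19.1 MHz.
26.95 MHz > fs/2 = 19.1 MHz, folds to fs − 26.95 MHz = 11.25 MHz.
84.2 MHz mod fs = 7.8 MHz.
7.8 MHz ≤ fs/2 = 19.1 MHz, appears at 7.8 MHz.
65.15 MHz mod fs = 26.95 MHz.
26.95 MHz > fs/2 = 19.1 MHz, folds to fs − 26.95 MHz = 11.25 MHz.
144.75 MHz mod fs = 30.15 MHz.
30.15 MHz > fs/2 = 19.1 MHz, folds to fs − 30.15 MHz = 8.05 MHz.
26.95 MHz and 65.15 MHz both map to 11.25 MHz.

26.95 MHz, 65.15 MHz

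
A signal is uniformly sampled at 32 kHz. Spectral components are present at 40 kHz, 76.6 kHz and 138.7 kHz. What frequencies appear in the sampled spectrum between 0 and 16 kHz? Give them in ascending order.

fs/2 = 16 kHz.
40 kHz mod fs = 8 kHz.
8 kHz ≤ fs/2 = 16 kHz, appears at 8 kHz.
76.6 kHz mod fs = 12.6 kHz.
12.6 kHz ≤ fs/2 = 16 kHz, appears at 12.6 kHz.
138.7 kHz mod fs = 10.7 kHz.
10.7 kHz ≤ fs/2 = 16 kHz, appears at 10.7 kHz.
Distinct values: {8 kHz, 10.7 kHz, 12.6 kHz}.

8 kHz, 10.7 kHz, 12.6 kHz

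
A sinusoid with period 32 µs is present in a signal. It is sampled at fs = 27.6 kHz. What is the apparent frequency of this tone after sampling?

3.65 kHz

T = 32 µs → f = 1/T = 31.25 kHz.
31.25 kHz mod fs = 3.65 kHz.
3.65 kHz ≤ fs/2 = 13.8 kHz, appears at 3.65 kHz.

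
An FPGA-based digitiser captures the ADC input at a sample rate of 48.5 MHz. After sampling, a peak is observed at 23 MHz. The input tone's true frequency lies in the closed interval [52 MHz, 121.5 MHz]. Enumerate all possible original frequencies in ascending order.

Frequencies that alias to 23 MHz are k·fs ± 23 MHz for integer k ≥ 0.
k=0: 23 MHz.
k=1: 25.5 MHz, 71.5 MHz.
k=2: 74 MHz, 120 MHz.
k=3: 122.5 MHz, 168.5 MHz.
Within [52 MHz, 121.5 MHz]: 71.5 MHz, 74 MHz, 120 MHz.

71.5 MHz, 74 MHz, 120 MHz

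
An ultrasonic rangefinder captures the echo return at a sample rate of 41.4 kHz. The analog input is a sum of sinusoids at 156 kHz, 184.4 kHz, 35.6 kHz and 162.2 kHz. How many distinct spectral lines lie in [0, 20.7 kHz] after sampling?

fs/2 = 20.7 kHz.
156 kHz mod fs = 31.8 kHz.
31.8 kHz > fs/2 = 20.7 kHz, folds to fs − 31.8 kHz = 9.6 kHz.
184.4 kHz mod fs = 18.8 kHz.
18.8 kHz ≤ fs/2 = 20.7 kHz, appears at 18.8 kHz.
35.6 kHz > fs/2 = 20.7 kHz, folds to fs − 35.6 kHz = 5.8 kHz.
162.2 kHz mod fs = 38 kHz.
38 kHz > fs/2 = 20.7 kHz, folds to fs − 38 kHz = 3.4 kHz.
Distinct values: {3.4 kHz, 5.8 kHz, 9.6 kHz, 18.8 kHz} → 4.

4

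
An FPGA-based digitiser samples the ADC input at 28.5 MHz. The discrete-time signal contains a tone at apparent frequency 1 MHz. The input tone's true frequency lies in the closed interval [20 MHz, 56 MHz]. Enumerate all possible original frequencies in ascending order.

Frequencies that alias to 1 MHz are k·fs ± 1 MHz for integer k ≥ 0.
k=0: 1 MHz.
k=1: 27.5 MHz, 29.5 MHz.
k=2: 56 MHz, 58 MHz.
k=3: 84.5 MHz, 86.5 MHz.
Within [20 MHz, 56 MHz]: 27.5 MHz, 29.5 MHz, 56 MHz.

27.5 MHz, 29.5 MHz, 56 MHz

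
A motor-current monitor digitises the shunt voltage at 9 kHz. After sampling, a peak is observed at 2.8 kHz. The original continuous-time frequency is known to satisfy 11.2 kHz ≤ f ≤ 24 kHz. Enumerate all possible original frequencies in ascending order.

Frequencies that alias to 2.8 kHz are k·fs ± 2.8 kHz for integer k ≥ 0.
k=0: 2.8 kHz.
k=1: 6.2 kHz, 11.8 kHz.
k=2: 15.2 kHz, 20.8 kHz.
k=3: 24.2 kHz, 29.8 kHz.
Within [11.2 kHz, 24 kHz]: 11.8 kHz, 15.2 kHz, 20.8 kHz.

11.8 kHz, 15.2 kHz, 20.8 kHz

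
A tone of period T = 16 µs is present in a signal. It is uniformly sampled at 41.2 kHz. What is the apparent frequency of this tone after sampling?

19.9 kHz

T = 16 µs → f = 1/T = 62.5 kHz.
62.5 kHz mod fs = 21.3 kHz.
21.3 kHz > fs/2 = 20.6 kHz, folds to fs − 21.3 kHz = 19.9 kHz.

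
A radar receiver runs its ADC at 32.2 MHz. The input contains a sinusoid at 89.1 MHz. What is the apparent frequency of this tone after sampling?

89.1 MHz mod fs = 24.7 MHz.
24.7 MHz > fs/2 = 16.1 MHz, folds to fs − 24.7 MHz = 7.5 MHz.

7.5 MHz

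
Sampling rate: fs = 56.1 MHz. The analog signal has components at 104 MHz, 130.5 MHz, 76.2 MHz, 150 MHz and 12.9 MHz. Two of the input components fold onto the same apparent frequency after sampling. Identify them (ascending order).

130.5 MHz, 150 MHz

fs/2 = 28.05 MHz.
104 MHz mod fs = 47.9 MHz.
47.9 MHz > fs/2 = 28.05 MHz, folds to fs − 47.9 MHz = 8.2 MHz.
130.5 MHz mod fs = 18.3 MHz.
18.3 MHz ≤ fs/2 = 28.05 MHz, appears at 18.3 MHz.
76.2 MHz mod fs = 20.1 MHz.
20.1 MHz ≤ fs/2 = 28.05 MHz, appears at 20.1 MHz.
150 MHz mod fs = 37.8 MHz.
37.8 MHz > fs/2 = 28.05 MHz, folds to fs − 37.8 MHz = 18.3 MHz.
12.9 MHz ≤ fs/2 = 28.05 MHz, passes unchanged.
130.5 MHz and 150 MHz both map to 18.3 MHz.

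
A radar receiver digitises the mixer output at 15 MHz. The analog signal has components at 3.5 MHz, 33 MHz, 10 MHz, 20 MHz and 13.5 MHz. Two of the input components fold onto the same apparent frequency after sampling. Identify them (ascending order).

10 MHz, 20 MHz

fs/2 = 7.5 MHz.
3.5 MHz ≤ fs/2 = 7.5 MHz, passes unchanged.
33 MHz mod fs = 3 MHz.
3 MHz ≤ fs/2 = 7.5 MHz, appears at 3 MHz.
10 MHz > fs/2 = 7.5 MHz, folds to fs − 10 MHz = 5 MHz.
20 MHz mod fs = 5 MHz.
5 MHz ≤ fs/2 = 7.5 MHz, appears at 5 MHz.
13.5 MHz > fs/2 = 7.5 MHz, folds to fs − 13.5 MHz = 1.5 MHz.
10 MHz and 20 MHz both map to 5 MHz.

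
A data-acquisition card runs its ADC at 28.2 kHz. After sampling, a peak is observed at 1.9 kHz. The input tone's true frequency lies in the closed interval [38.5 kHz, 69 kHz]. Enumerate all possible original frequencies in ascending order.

54.5 kHz, 58.3 kHz

Frequencies that alias to 1.9 kHz are k·fs ± 1.9 kHz for integer k ≥ 0.
k=0: 1.9 kHz.
k=1: 26.3 kHz, 30.1 kHz.
k=2: 54.5 kHz, 58.3 kHz.
k=3: 82.7 kHz, 86.5 kHz.
Within [38.5 kHz, 69 kHz]: 54.5 kHz, 58.3 kHz.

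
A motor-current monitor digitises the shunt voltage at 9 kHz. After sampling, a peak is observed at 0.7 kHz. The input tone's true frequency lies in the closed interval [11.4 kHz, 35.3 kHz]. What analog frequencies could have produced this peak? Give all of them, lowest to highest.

Frequencies that alias to 0.7 kHz are k·fs ± 0.7 kHz for integer k ≥ 0.
k=0: 0.7 kHz.
k=1: 8.3 kHz, 9.7 kHz.
k=2: 17.3 kHz, 18.7 kHz.
k=3: 26.3 kHz, 27.7 kHz.
k=4: 35.3 kHz, 36.7 kHz.
k=5: 44.3 kHz, 45.7 kHz.
Within [11.4 kHz, 35.3 kHz]: 17.3 kHz, 18.7 kHz, 26.3 kHz, 27.7 kHz, 35.3 kHz.

17.3 kHz, 18.7 kHz, 26.3 kHz, 27.7 kHz, 35.3 kHz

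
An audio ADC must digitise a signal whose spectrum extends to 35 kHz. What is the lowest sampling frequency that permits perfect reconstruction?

Nyquist rate = 2 × 35 kHz = 70 kHz.

70 kHz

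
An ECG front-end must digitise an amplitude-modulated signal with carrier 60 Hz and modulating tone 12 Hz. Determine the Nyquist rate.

144 Hz

AM sidebands sit at fc ± fm = 48 Hz and 72 Hz.
Highest-frequency component: 72 Hz.
Nyquist rate = 2 × 72 Hz = 144 Hz.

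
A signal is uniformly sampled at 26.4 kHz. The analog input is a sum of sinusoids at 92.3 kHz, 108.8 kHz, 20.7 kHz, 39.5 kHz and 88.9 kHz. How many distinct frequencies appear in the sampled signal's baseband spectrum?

fs/2 = 13.2 kHz.
92.3 kHz mod fs = 13.1 kHz.
13.1 kHz ≤ fs/2 = 13.2 kHz, appears at 13.1 kHz.
108.8 kHz mod fs = 3.2 kHz.
3.2 kHz ≤ fs/2 = 13.2 kHz, appears at 3.2 kHz.
20.7 kHz > fs/2 = 13.2 kHz, folds to fs − 20.7 kHz = 5.7 kHz.
39.5 kHz mod fs = 13.1 kHz.
13.1 kHz ≤ fs/2 = 13.2 kHz, appears at 13.1 kHz.
88.9 kHz mod fs = 9.7 kHz.
9.7 kHz ≤ fs/2 = 13.2 kHz, appears at 9.7 kHz.
Distinct values: {3.2 kHz, 5.7 kHz, 9.7 kHz, 13.1 kHz} → 4.

4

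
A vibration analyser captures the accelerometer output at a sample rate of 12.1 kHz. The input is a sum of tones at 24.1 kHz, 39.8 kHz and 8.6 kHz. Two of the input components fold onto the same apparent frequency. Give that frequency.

fs/2 = 6.05 kHz.
24.1 kHz mod fs = 12 kHz.
12 kHz > fs/2 = 6.05 kHz, folds to fs − 12 kHz = 0.1 kHz.
39.8 kHz mod fs = 3.5 kHz.
3.5 kHz ≤ fs/2 = 6.05 kHz, appears at 3.5 kHz.
8.6 kHz > fs/2 = 6.05 kHz, folds to fs − 8.6 kHz = 3.5 kHz.
8.6 kHz and 39.8 kHz both map to 3.5 kHz.

3.5 kHz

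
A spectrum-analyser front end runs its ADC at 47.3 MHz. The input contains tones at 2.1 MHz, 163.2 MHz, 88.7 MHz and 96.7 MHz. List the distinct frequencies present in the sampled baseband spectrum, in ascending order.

2.1 MHz, 5.9 MHz, 21.3 MHz

fs/2 = 23.65 MHz.
2.1 MHz ≤ fs/2 = 23.65 MHz, passes unchanged.
163.2 MHz mod fs = 21.3 MHz.
21.3 MHz ≤ fs/2 = 23.65 MHz, appears at 21.3 MHz.
88.7 MHz mod fs = 41.4 MHz.
41.4 MHz > fs/2 = 23.65 MHz, folds to fs − 41.4 MHz = 5.9 MHz.
96.7 MHz mod fs = 2.1 MHz.
2.1 MHz ≤ fs/2 = 23.65 MHz, appears at 2.1 MHz.
Distinct values: {2.1 MHz, 5.9 MHz, 21.3 MHz}.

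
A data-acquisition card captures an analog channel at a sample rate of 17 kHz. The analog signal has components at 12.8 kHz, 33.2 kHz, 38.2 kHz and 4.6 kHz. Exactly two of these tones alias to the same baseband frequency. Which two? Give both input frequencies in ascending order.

12.8 kHz, 38.2 kHz

fs/2 = 8.5 kHz.
12.8 kHz > fs/2 = 8.5 kHz, folds to fs − 12.8 kHz = 4.2 kHz.
33.2 kHz mod fs = 16.2 kHz.
16.2 kHz > fs/2 = 8.5 kHz, folds to fs − 16.2 kHz = 0.8 kHz.
38.2 kHz mod fs = 4.2 kHz.
4.2 kHz ≤ fs/2 = 8.5 kHz, appears at 4.2 kHz.
4.6 kHz ≤ fs/2 = 8.5 kHz, passes unchanged.
12.8 kHz and 38.2 kHz both map to 4.2 kHz.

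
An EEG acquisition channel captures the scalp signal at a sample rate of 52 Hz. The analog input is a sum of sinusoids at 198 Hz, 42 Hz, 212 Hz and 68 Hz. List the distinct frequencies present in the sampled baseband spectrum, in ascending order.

fs/2 = 26 Hz.
198 Hz mod fs = 42 Hz.
42 Hz > fs/2 = 26 Hz, folds to fs − 42 Hz = 10 Hz.
42 Hz > fs/2 = 26 Hz, folds to fs − 42 Hz = 10 Hz.
212 Hz mod fs = 4 Hz.
4 Hz ≤ fs/2 = 26 Hz, appears at 4 Hz.
68 Hz mod fs = 16 Hz.
16 Hz ≤ fs/2 = 26 Hz, appears at 16 Hz.
Distinct values: {4 Hz, 10 Hz, 16 Hz}.

4 Hz, 10 Hz, 16 Hz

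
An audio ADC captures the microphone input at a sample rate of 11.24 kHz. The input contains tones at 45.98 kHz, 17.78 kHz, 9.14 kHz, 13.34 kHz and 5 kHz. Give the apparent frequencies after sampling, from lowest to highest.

1.02 kHz, 2.1 kHz, 4.7 kHz, 5 kHz

fs/2 = 5.62 kHz.
45.98 kHz mod fs = 1.02 kHz.
1.02 kHz ≤ fs/2 = 5.62 kHz, appears at 1.02 kHz.
17.78 kHz mod fs = 6.54 kHz.
6.54 kHz > fs/2 = 5.62 kHz, folds to fs − 6.54 kHz = 4.7 kHz.
9.14 kHz > fs/2 = 5.62 kHz, folds to fs − 9.14 kHz = 2.1 kHz.
13.34 kHz mod fs = 2.1 kHz.
2.1 kHz ≤ fs/2 = 5.62 kHz, appears at 2.1 kHz.
5 kHz ≤ fs/2 = 5.62 kHz, passes unchanged.
Distinct values: {1.02 kHz, 2.1 kHz, 4.7 kHz, 5 kHz}.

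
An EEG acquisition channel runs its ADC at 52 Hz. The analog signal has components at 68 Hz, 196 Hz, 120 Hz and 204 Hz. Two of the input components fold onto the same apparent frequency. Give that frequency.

fs/2 = 26 Hz.
68 Hz mod fs = 16 Hz.
16 Hz ≤ fs/2 = 26 Hz, appears at 16 Hz.
196 Hz mod fs = 40 Hz.
40 Hz > fs/2 = 26 Hz, folds to fs − 40 Hz = 12 Hz.
120 Hz mod fs = 16 Hz.
16 Hz ≤ fs/2 = 26 Hz, appears at 16 Hz.
204 Hz mod fs = 48 Hz.
48 Hz > fs/2 = 26 Hz, folds to fs − 48 Hz = 4 Hz.
68 Hz and 120 Hz both map to 16 Hz.

16 Hz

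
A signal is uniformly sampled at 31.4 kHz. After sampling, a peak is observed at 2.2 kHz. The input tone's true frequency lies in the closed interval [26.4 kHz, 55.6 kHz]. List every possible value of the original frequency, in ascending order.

Frequencies that alias to 2.2 kHz are k·fs ± 2.2 kHz for integer k ≥ 0.
k=0: 2.2 kHz.
k=1: 29.2 kHz, 33.6 kHz.
k=2: 60.6 kHz, 65 kHz.
Within [26.4 kHz, 55.6 kHz]: 29.2 kHz, 33.6 kHz.

29.2 kHz, 33.6 kHz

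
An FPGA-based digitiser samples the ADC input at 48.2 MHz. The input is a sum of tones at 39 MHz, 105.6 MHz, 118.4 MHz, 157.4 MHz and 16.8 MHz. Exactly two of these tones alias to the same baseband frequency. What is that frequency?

fs/2 = 24.1 MHz.
39 MHz > fs/2 = 24.1 MHz, folds to fs − 39 MHz = 9.2 MHz.
105.6 MHz mod fs = 9.2 MHz.
9.2 MHz ≤ fs/2 = 24.1 MHz, appears at 9.2 MHz.
118.4 MHz mod fs = 22 MHz.
22 MHz ≤ fs/2 = 24.1 MHz, appears at 22 MHz.
157.4 MHz mod fs = 12.8 MHz.
12.8 MHz ≤ fs/2 = 24.1 MHz, appears at 12.8 MHz.
16.8 MHz ≤ fs/2 = 24.1 MHz, passes unchanged.
39 MHz and 105.6 MHz both map to 9.2 MHz.

9.2 MHz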